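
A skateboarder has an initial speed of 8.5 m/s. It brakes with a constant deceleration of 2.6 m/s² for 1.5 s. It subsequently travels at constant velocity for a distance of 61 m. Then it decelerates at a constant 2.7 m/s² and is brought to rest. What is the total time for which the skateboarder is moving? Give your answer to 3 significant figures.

Phase 1 (decelerating): v₀ = 8.50 m/s, a = -2.6 m/s².
v = v₀ + at = 8.50 + (-2.6)(1.5) = 4.60 m/s
Δx = v₀t + ½at² = 8.50·1.5 + 0.5·-2.6·1.5² = 9.82 m

Phase 2 (constant speed): v₀ = 4.60 m/s, a = 0 m/s².
Constant speed: t = d/v = 61/4.60 = 13.3 s

Phase 3 (decelerating): v₀ = 4.60 m/s, a = -2.7 m/s².
v = v₀ + at → t = (0 − 4.60) / -2.7 = 1.70 s
v² = v₀² + 2aΔx → Δx = (0² − 4.60²)/(2·-2.7) = 3.92 m
Total time = 1.50 + 13.3 + 1.70 = 16.5 s

16.5 s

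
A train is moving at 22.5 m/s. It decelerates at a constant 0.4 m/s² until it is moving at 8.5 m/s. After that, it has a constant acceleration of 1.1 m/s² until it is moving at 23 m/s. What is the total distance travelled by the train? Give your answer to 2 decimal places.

750.11 m

Phase 1 (decelerating): v₀ = 22.5 m/s, a = -0.4 m/s².
v = v₀ + at → t = (8.5 − 22.5) / -0.4 = 35.0 s
v² = v₀² + 2aΔx → Δx = (8.5² − 22.5²)/(2·-0.4) = 542 m

Phase 2 (accelerating): v₀ = 8.50 m/s, a = 1.1 m/s².
v = v₀ + at → t = (23 − 8.50) / 1.1 = 13.2 s
v² = v₀² + 2aΔx → Δx = (23² − 8.50²)/(2·1.1) = 208 m
Total distance = 542 + 208 = 750 m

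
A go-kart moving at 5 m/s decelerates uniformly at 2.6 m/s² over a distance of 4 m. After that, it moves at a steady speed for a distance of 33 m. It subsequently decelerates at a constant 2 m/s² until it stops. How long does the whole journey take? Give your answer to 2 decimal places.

Phase 1 (decelerating): v₀ = 5.00 m/s, a = -2.6 m/s².
v² = v₀² + 2aΔx = 5.00² + 2·-2.6·4 = 4.20 → v = 2.05 m/s
t = (v − v₀)/a = (2.05 − 5.00)/-2.6 = 1.13 s

Phase 2 (constant speed): v₀ = 2.05 m/s, a = 0 m/s².
Constant speed: t = d/v = 33/2.05 = 16.1 s

Phase 3 (decelerating): v₀ = 2.05 m/s, a = -2 m/s².
v = v₀ + at → t = (0 − 2.05) / -2 = 1.02 s
v² = v₀² + 2aΔx → Δx = (0² − 2.05²)/(2·-2) = 1.05 m
Total time = 1.13 + 16.1 + 1.02 = 18.3 s

18.26 s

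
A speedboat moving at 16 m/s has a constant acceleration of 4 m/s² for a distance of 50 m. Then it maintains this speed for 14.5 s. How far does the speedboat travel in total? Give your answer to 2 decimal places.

Phase 1 (accelerating): v₀ = 16.0 m/s, a = 4 m/s².
v² = v₀² + 2aΔx = 16.0² + 2·4·50 = 656 → v = 25.6 m/s
t = (v − v₀)/a = (25.6 − 16.0)/4 = 2.40 s

Phase 2 (constant speed): v₀ = 25.6 m/s, a = 0 m/s².
v = v₀ + at = 25.6 + (0)(14.5) = 25.6 m/s
Δx = v₀t + ½at² = 25.6·14.5 + 0.5·0·14.5² = 371 m
Total distance = 50.0 + 371 = 421 m

421.38 m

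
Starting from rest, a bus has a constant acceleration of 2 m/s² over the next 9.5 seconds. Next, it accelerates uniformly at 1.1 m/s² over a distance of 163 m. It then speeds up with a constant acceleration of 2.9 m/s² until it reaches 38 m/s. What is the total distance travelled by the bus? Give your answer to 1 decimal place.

Phase 1 (accelerating): v₀ = 0 m/s, a = 2 m/s².
v = v₀ + at = 0 + (2)(9.5) = 19.0 m/s
Δx = v₀t + ½at² = 0·9.5 + 0.5·2·9.5² = 90.2 m

Phase 2 (accelerating): v₀ = 19.0 m/s, a = 1.1 m/s².
v² = v₀² + 2aΔx = 19.0² + 2·1.1·163 = 720 → v = 26.8 m/s
t = (v − v₀)/a = (26.8 − 19.0)/1.1 = 7.11 s

Phase 3 (accelerating): v₀ = 26.8 m/s, a = 2.9 m/s².
v = v₀ + at → t = (38 − 26.8) / 2.9 = 3.85 s
v² = v₀² + 2aΔx → Δx = (38² − 26.8²)/(2·2.9) = 125 m
Total distance = 90.2 + 163 + 125 = 378 m

378.1 m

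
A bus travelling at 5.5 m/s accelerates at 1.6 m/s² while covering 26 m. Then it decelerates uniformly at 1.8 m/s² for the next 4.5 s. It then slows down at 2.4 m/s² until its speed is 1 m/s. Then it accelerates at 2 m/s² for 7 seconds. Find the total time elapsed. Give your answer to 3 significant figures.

Phase 1 (accelerating): v₀ = 5.50 m/s, a = 1.6 m/s².
v² = v₀² + 2aΔx = 5.50² + 2·1.6·26 = 113 → v = 10.7 m/s
t = (v − v₀)/a = (10.7 − 5.50)/1.6 = 3.22 s

Phase 2 (decelerating): v₀ = 10.7 m/s, a = -1.8 m/s².
v = v₀ + at = 10.7 + (-1.8)(4.5) = 2.55 m/s
Δx = v₀t + ½at² = 10.7·4.5 + 0.5·-1.8·4.5² = 29.7 m

Phase 3 (decelerating): v₀ = 2.55 m/s, a = -2.4 m/s².
v = v₀ + at → t = (1 − 2.55) / -2.4 = 0.646 s
v² = v₀² + 2aΔx → Δx = (1² − 2.55²)/(2·-2.4) = 1.15 m

Phase 4 (accelerating): v₀ = 1.00 m/s, a = 2 m/s².
v = v₀ + at = 1.00 + (2)(7) = 15.0 m/s
Δx = v₀t + ½at² = 1.00·7 + 0.5·2·7² = 56.0 m
Total time = 3.22 + 4.50 + 0.646 + 7.00 = 15.4 s

15.4 s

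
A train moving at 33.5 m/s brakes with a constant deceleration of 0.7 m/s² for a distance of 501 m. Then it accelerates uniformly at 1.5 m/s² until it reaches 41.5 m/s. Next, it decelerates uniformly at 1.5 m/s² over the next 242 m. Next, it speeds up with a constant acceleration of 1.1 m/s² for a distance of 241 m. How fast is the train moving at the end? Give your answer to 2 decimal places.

39.07 m/s

Phase 1 (decelerating): v₀ = 33.5 m/s, a = -0.7 m/s².
v² = v₀² + 2aΔx = 33.5² + 2·-0.7·501 = 421 → v = 20.5 m/s
t = (v − v₀)/a = (20.5 − 33.5)/-0.7 = 18.6 s

Phase 2 (accelerating): v₀ = 20.5 m/s, a = 1.5 m/s².
v = v₀ + at → t = (41.5 − 20.5) / 1.5 = 14.0 s
v² = v₀² + 2aΔx → Δx = (41.5² − 20.5²)/(2·1.5) = 434 m

Phase 3 (decelerating): v₀ = 41.5 m/s, a = -1.5 m/s².
v² = v₀² + 2aΔx = 41.5² + 2·-1.5·242 = 996 → v = 31.6 m/s
t = (v − v₀)/a = (31.6 − 41.5)/-1.5 = 6.62 s

Phase 4 (accelerating): v₀ = 31.6 m/s, a = 1.1 m/s².
v² = v₀² + 2aΔx = 31.6² + 2·1.1·241 = 1530 → v = 39.1 m/s
t = (v − v₀)/a = (39.1 − 31.6)/1.1 = 6.82 s
Final speed = 39.1 m/s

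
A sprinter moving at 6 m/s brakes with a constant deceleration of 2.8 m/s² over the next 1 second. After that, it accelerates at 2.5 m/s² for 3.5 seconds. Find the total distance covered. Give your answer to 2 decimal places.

Phase 1 (decelerating): v₀ = 6.00 m/s, a = -2.8 m/s².
v = v₀ + at = 6.00 + (-2.8)(1) = 3.20 m/s
Δx = v₀t + ½at² = 6.00·1 + 0.5·-2.8·1² = 4.60 m

Phase 2 (accelerating): v₀ = 3.20 m/s, a = 2.5 m/s².
v = v₀ + at = 3.20 + (2.5)(3.5) = 11.9 m/s
Δx = v₀t + ½at² = 3.20·3.5 + 0.5·2.5·3.5² = 26.5 m
Total distance = 4.60 + 26.5 = 31.1 m

31.11 m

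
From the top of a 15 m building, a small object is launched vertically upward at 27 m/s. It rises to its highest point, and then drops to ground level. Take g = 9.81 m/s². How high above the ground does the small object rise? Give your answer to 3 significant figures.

Phase 1 (rising): v₀ = 27.0 m/s, a = -9.81 m/s².
v = v₀ + at → t = (0 − 27.0) / -9.81 = 2.75 s
v² = v₀² + 2aΔx → Δx = (0² − 27.0²)/(2·-9.81) = 37.2 m
Maximum height = 15 + 37.2 = 52.2 m

52.2 m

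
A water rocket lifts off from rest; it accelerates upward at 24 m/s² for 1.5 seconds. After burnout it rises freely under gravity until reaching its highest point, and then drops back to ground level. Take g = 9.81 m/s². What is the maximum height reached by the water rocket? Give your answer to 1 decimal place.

Phase 1 (powered ascent): v₀ = 0 m/s, a = 24 m/s².
v = v₀ + at = 0 + (24)(1.5) = 36.0 m/s
Δx = v₀t + ½at² = 0·1.5 + 0.5·24·1.5² = 27.0 m

Phase 2 (coasting upward): v₀ = 36.0 m/s, a = -9.81 m/s².
v = v₀ + at → t = (0 − 36.0) / -9.81 = 3.67 s
v² = v₀² + 2aΔx → Δx = (0² − 36.0²)/(2·-9.81) = 66.1 m
Maximum height = 27.0 + 66.1 = 93.1 m

93.1 m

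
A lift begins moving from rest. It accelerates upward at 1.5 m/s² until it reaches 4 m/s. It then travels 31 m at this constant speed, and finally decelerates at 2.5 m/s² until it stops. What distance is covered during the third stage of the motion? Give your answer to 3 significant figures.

3.20 m

Phase 1 (accelerating): v₀ = 0 m/s, a = 1.5 m/s².
v = v₀ + at → t = (4 − 0) / 1.5 = 2.67 s
v² = v₀² + 2aΔx → Δx = (4² − 0²)/(2·1.5) = 5.33 m

Phase 2 (constant speed): v₀ = 4.00 m/s, a = 0 m/s².
Constant speed: t = d/v = 31/4.00 = 7.75 s

Phase 3 (decelerating): v₀ = 4.00 m/s, a = -2.5 m/s².
v = v₀ + at → t = (0 − 4.00) / -2.5 = 1.60 s
v² = v₀² + 2aΔx → Δx = (0² − 4.00²)/(2·-2.5) = 3.20 m
Distance in phase 3 = 3.20 m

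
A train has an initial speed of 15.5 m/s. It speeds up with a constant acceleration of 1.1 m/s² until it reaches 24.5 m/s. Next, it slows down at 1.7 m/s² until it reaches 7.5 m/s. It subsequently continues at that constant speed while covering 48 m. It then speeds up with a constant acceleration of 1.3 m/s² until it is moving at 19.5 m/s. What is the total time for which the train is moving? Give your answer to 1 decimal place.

Phase 1 (accelerating): v₀ = 15.5 m/s, a = 1.1 m/s².
v = v₀ + at → t = (24.5 − 15.5) / 1.1 = 8.18 s
v² = v₀² + 2aΔx → Δx = (24.5² − 15.5²)/(2·1.1) = 164 m

Phase 2 (decelerating): v₀ = 24.5 m/s, a = -1.7 m/s².
v = v₀ + at → t = (7.5 − 24.5) / -1.7 = 10.0 s
v² = v₀² + 2aΔx → Δx = (7.5² − 24.5²)/(2·-1.7) = 160 m

Phase 3 (constant speed): v₀ = 7.50 m/s, a = 0 m/s².
Constant speed: t = d/v = 48/7.50 = 6.40 s

Phase 4 (accelerating): v₀ = 7.50 m/s, a = 1.3 m/s².
v = v₀ + at → t = (19.5 − 7.50) / 1.3 = 9.23 s
v² = v₀² + 2aΔx → Δx = (19.5² − 7.50²)/(2·1.3) = 125 m
Total time = 8.18 + 10.0 + 6.40 + 9.23 = 33.8 s

33.8 s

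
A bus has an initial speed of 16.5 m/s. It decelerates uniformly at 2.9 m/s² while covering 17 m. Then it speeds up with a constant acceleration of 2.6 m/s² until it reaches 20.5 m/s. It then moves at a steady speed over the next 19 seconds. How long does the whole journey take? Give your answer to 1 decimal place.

23.0 s

Phase 1 (decelerating): v₀ = 16.5 m/s, a = -2.9 m/s².
v² = v₀² + 2aΔx = 16.5² + 2·-2.9·17 = 174 → v = 13.2 m/s
t = (v − v₀)/a = (13.2 − 16.5)/-2.9 = 1.15 s

Phase 2 (accelerating): v₀ = 13.2 m/s, a = 2.6 m/s².
v = v₀ + at → t = (20.5 − 13.2) / 2.6 = 2.82 s
v² = v₀² + 2aΔx → Δx = (20.5² − 13.2²)/(2·2.6) = 47.4 m

Phase 3 (constant speed): v₀ = 20.5 m/s, a = 0 m/s².
v = v₀ + at = 20.5 + (0)(19) = 20.5 m/s
Δx = v₀t + ½at² = 20.5·19 + 0.5·0·19² = 390 m
Total time = 1.15 + 2.82 + 19.0 = 23.0 s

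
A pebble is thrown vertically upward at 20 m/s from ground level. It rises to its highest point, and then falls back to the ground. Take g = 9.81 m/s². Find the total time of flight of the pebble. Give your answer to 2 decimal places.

4.08 s

Phase 1 (rising): v₀ = 20.0 m/s, a = -9.81 m/s².
v = v₀ + at → t = (0 − 20.0) / -9.81 = 2.04 s
v² = v₀² + 2aΔx → Δx = (0² − 20.0²)/(2·-9.81) = 20.4 m

Phase 2 (falling): v₀ = 0 m/s, a = -9.81 m/s².
Falls 20.4 m from rest: t = √(2·20.4/9.81) = 2.04 s; v = g·t = 20.0 m/s.
Total time = 2.04 + 2.04 = 4.08 s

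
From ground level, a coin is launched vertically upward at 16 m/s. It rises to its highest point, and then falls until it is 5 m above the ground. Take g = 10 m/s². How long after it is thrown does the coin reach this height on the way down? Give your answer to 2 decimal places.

Phase 1 (rising): v₀ = 16.0 m/s, a = -10 m/s².
v = v₀ + at → t = (0 − 16.0) / -10 = 1.60 s
v² = v₀² + 2aΔx → Δx = (0² − 16.0²)/(2·-10) = 12.8 m

Phase 2 (falling): v₀ = 0 m/s, a = -10 m/s².
Falls 7.80 m from rest: t = √(2·7.80/10) = 1.25 s; v = g·t = 12.5 m/s.
Total time = 1.60 + 1.25 = 2.85 s

2.85 s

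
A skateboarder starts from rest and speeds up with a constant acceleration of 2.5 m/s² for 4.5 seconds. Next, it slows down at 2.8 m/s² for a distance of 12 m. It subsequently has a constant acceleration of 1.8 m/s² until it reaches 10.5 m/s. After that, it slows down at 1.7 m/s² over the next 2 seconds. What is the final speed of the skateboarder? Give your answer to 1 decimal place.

7.1 m/s

Phase 1 (accelerating): v₀ = 0 m/s, a = 2.5 m/s².
v = v₀ + at = 0 + (2.5)(4.5) = 11.2 m/s
Δx = v₀t + ½at² = 0·4.5 + 0.5·2.5·4.5² = 25.3 m

Phase 2 (decelerating): v₀ = 11.2 m/s, a = -2.8 m/s².
v² = v₀² + 2aΔx = 11.2² + 2·-2.8·12 = 59.4 → v = 7.70 m/s
t = (v − v₀)/a = (7.70 − 11.2)/-2.8 = 1.27 s

Phase 3 (accelerating): v₀ = 7.70 m/s, a = 1.8 m/s².
v = v₀ + at → t = (10.5 − 7.70) / 1.8 = 1.55 s
v² = v₀² + 2aΔx → Δx = (10.5² − 7.70²)/(2·1.8) = 14.1 m

Phase 4 (decelerating): v₀ = 10.5 m/s, a = -1.7 m/s².
v = v₀ + at = 10.5 + (-1.7)(2) = 7.10 m/s
Δx = v₀t + ½at² = 10.5·2 + 0.5·-1.7·2² = 17.6 m
Final speed = 7.10 m/s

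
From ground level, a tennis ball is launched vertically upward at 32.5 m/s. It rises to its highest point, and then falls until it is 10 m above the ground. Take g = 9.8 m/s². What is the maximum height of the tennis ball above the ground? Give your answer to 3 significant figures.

Phase 1 (rising): v₀ = 32.5 m/s, a = -9.8 m/s².
v = v₀ + at → t = (0 − 32.5) / -9.8 = 3.32 s
v² = v₀² + 2aΔx → Δx = (0² − 32.5²)/(2·-9.8) = 53.9 m
Maximum height = 53.9 m

53.9 m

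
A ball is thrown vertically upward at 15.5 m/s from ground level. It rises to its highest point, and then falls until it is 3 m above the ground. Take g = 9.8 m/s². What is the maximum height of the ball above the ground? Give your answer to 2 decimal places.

12.26 m

Phase 1 (rising): v₀ = 15.5 m/s, a = -9.8 m/s².
v = v₀ + at → t = (0 − 15.5) / -9.8 = 1.58 s
v² = v₀² + 2aΔx → Δx = (0² − 15.5²)/(2·-9.8) = 12.3 m
Maximum height = 12.3 m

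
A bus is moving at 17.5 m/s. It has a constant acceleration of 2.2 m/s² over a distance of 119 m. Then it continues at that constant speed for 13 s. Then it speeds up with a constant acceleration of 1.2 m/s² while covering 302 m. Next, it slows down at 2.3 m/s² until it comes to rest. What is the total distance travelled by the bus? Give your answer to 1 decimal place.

1133.5 m

Phase 1 (accelerating): v₀ = 17.5 m/s, a = 2.2 m/s².
v² = v₀² + 2aΔx = 17.5² + 2·2.2·119 = 830 → v = 28.8 m/s
t = (v − v₀)/a = (28.8 − 17.5)/2.2 = 5.14 s

Phase 2 (constant speed): v₀ = 28.8 m/s, a = 0 m/s².
v = v₀ + at = 28.8 + (0)(13) = 28.8 m/s
Δx = v₀t + ½at² = 28.8·13 + 0.5·0·13² = 374 m

Phase 3 (accelerating): v₀ = 28.8 m/s, a = 1.2 m/s².
v² = v₀² + 2aΔx = 28.8² + 2·1.2·302 = 1550 → v = 39.4 m/s
t = (v − v₀)/a = (39.4 − 28.8)/1.2 = 8.85 s

Phase 4 (decelerating): v₀ = 39.4 m/s, a = -2.3 m/s².
v = v₀ + at → t = (0 − 39.4) / -2.3 = 17.1 s
v² = v₀² + 2aΔx → Δx = (0² − 39.4²)/(2·-2.3) = 338 m
Total distance = 119 + 374 + 302 + 338 = 1130 m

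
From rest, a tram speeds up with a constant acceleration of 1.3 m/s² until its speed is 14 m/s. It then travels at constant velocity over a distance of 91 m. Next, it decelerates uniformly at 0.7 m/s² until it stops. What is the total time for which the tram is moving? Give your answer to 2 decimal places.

Phase 1 (accelerating): v₀ = 0 m/s, a = 1.3 m/s².
v = v₀ + at → t = (14 − 0) / 1.3 = 10.8 s
v² = v₀² + 2aΔx → Δx = (14² − 0²)/(2·1.3) = 75.4 m

Phase 2 (constant speed): v₀ = 14.0 m/s, a = 0 m/s².
Constant speed: t = d/v = 91/14.0 = 6.50 s

Phase 3 (decelerating): v₀ = 14.0 m/s, a = -0.7 m/s².
v = v₀ + at → t = (0 − 14.0) / -0.7 = 20.0 s
v² = v₀² + 2aΔx → Δx = (0² − 14.0²)/(2·-0.7) = 140 m
Total time = 10.8 + 6.50 + 20.0 = 37.3 s

37.27 s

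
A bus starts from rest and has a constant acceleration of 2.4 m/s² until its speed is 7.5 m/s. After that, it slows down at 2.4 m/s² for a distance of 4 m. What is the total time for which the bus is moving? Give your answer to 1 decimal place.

Phase 1 (accelerating): v₀ = 0 m/s, a = 2.4 m/s².
v = v₀ + at → t = (7.5 − 0) / 2.4 = 3.12 s
v² = v₀² + 2aΔx → Δx = (7.5² − 0²)/(2·2.4) = 11.7 m

Phase 2 (decelerating): v₀ = 7.50 m/s, a = -2.4 m/s².
v² = v₀² + 2aΔx = 7.50² + 2·-2.4·4 = 37.0 → v = 6.09 m/s
t = (v − v₀)/a = (6.09 − 7.50)/-2.4 = 0.589 s
Total time = 3.12 + 0.589 = 3.71 s

3.7 s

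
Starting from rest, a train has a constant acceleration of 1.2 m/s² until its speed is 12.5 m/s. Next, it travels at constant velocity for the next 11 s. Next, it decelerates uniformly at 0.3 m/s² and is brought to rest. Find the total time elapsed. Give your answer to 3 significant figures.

63.1 s

Phase 1 (accelerating): v₀ = 0 m/s, a = 1.2 m/s².
v = v₀ + at → t = (12.5 − 0) / 1.2 = 10.4 s
v² = v₀² + 2aΔx → Δx = (12.5² − 0²)/(2·1.2) = 65.1 m

Phase 2 (constant speed): v₀ = 12.5 m/s, a = 0 m/s².
v = v₀ + at = 12.5 + (0)(11) = 12.5 m/s
Δx = v₀t + ½at² = 12.5·11 + 0.5·0·11² = 138 m

Phase 3 (decelerating): v₀ = 12.5 m/s, a = -0.3 m/s².
v = v₀ + at → t = (0 − 12.5) / -0.3 = 41.7 s
v² = v₀² + 2aΔx → Δx = (0² − 12.5²)/(2·-0.3) = 260 m
Total time = 10.4 + 11.0 + 41.7 = 63.1 s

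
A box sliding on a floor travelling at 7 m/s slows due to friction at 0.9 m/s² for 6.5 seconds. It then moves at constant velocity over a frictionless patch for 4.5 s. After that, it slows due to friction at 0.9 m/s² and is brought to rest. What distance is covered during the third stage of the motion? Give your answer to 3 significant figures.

Phase 1 (decelerating): v₀ = 7.00 m/s, a = -0.9 m/s².
v = v₀ + at = 7.00 + (-0.9)(6.5) = 1.15 m/s
Δx = v₀t + ½at² = 7.00·6.5 + 0.5·-0.9·6.5² = 26.5 m

Phase 2 (constant speed): v₀ = 1.15 m/s, a = 0 m/s².
v = v₀ + at = 1.15 + (0)(4.5) = 1.15 m/s
Δx = v₀t + ½at² = 1.15·4.5 + 0.5·0·4.5² = 5.17 m

Phase 3 (decelerating): v₀ = 1.15 m/s, a = -0.9 m/s².
v = v₀ + at → t = (0 − 1.15) / -0.9 = 1.28 s
v² = v₀² + 2aΔx → Δx = (0² − 1.15²)/(2·-0.9) = 0.735 m
Distance in phase 3 = 0.735 m

0.735 m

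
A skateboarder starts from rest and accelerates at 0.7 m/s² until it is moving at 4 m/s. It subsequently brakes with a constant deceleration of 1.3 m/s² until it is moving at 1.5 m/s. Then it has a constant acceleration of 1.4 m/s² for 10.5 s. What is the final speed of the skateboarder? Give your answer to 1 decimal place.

Phase 1 (accelerating): v₀ = 0 m/s, a = 0.7 m/s².
v = v₀ + at → t = (4 − 0) / 0.7 = 5.71 s
v² = v₀² + 2aΔx → Δx = (4² − 0²)/(2·0.7) = 11.4 m

Phase 2 (decelerating): v₀ = 4.00 m/s, a = -1.3 m/s².
v = v₀ + at → t = (1.5 − 4.00) / -1.3 = 1.92 s
v² = v₀² + 2aΔx → Δx = (1.5² − 4.00²)/(2·-1.3) = 5.29 m

Phase 3 (accelerating): v₀ = 1.50 m/s, a = 1.4 m/s².
v = v₀ + at = 1.50 + (1.4)(10.5) = 16.2 m/s
Δx = v₀t + ½at² = 1.50·10.5 + 0.5·1.4·10.5² = 92.9 m
Final speed = 16.2 m/s

16.2 m/s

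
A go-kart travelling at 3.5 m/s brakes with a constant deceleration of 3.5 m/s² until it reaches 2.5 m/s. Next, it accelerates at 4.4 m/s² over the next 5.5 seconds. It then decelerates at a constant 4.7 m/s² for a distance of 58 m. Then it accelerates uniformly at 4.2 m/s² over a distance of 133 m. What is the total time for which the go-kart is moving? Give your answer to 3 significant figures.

14.2 s

Phase 1 (decelerating): v₀ = 3.50 m/s, a = -3.5 m/s².
v = v₀ + at → t = (2.5 − 3.50) / -3.5 = 0.286 s
v² = v₀² + 2aΔx → Δx = (2.5² − 3.50²)/(2·-3.5) = 0.857 m

Phase 2 (accelerating): v₀ = 2.50 m/s, a = 4.4 m/s².
v = v₀ + at = 2.50 + (4.4)(5.5) = 26.7 m/s
Δx = v₀t + ½at² = 2.50·5.5 + 0.5·4.4·5.5² = 80.3 m

Phase 3 (decelerating): v₀ = 26.7 m/s, a = -4.7 m/s².
v² = v₀² + 2aΔx = 26.7² + 2·-4.7·58 = 168 → v = 12.9 m/s
t = (v − v₀)/a = (12.9 − 26.7)/-4.7 = 2.93 s

Phase 4 (accelerating): v₀ = 12.9 m/s, a = 4.2 m/s².
v² = v₀² + 2aΔx = 12.9² + 2·4.2·133 = 1280 → v = 35.8 m/s
t = (v − v₀)/a = (35.8 − 12.9)/4.2 = 5.45 s
Total time = 0.286 + 5.50 + 2.93 + 5.45 = 14.2 s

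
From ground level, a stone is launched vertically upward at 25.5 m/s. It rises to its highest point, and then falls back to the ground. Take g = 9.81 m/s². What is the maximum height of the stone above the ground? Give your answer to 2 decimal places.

33.14 m

Phase 1 (rising): v₀ = 25.5 m/s, a = -9.81 m/s².
v = v₀ + at → t = (0 − 25.5) / -9.81 = 2.60 s
v² = v₀² + 2aΔx → Δx = (0² − 25.5²)/(2·-9.81) = 33.1 m
Maximum height = 33.1 m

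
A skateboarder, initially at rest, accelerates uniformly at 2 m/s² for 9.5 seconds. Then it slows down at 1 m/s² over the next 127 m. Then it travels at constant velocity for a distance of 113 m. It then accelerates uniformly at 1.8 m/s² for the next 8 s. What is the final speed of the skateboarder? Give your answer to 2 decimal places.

24.74 m/s

Phase 1 (accelerating): v₀ = 0 m/s, a = 2 m/s².
v = v₀ + at = 0 + (2)(9.5) = 19.0 m/s
Δx = v₀t + ½at² = 0·9.5 + 0.5·2·9.5² = 90.2 m

Phase 2 (decelerating): v₀ = 19.0 m/s, a = -1 m/s².
v² = v₀² + 2aΔx = 19.0² + 2·-1·127 = 107 → v = 10.3 m/s
t = (v − v₀)/a = (10.3 − 19.0)/-1 = 8.66 s

Phase 3 (constant speed): v₀ = 10.3 m/s, a = 0 m/s².
Constant speed: t = d/v = 113/10.3 = 10.9 s

Phase 4 (accelerating): v₀ = 10.3 m/s, a = 1.8 m/s².
v = v₀ + at = 10.3 + (1.8)(8) = 24.7 m/s
Δx = v₀t + ½at² = 10.3·8 + 0.5·1.8·8² = 140 m
Final speed = 24.7 m/s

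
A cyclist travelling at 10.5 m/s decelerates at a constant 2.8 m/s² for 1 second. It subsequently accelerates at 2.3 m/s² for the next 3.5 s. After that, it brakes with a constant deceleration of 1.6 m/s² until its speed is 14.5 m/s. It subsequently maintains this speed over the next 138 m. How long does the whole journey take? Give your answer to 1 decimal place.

Phase 1 (decelerating): v₀ = 10.5 m/s, a = -2.8 m/s².
v = v₀ + at = 10.5 + (-2.8)(1) = 7.70 m/s
Δx = v₀t + ½at² = 10.5·1 + 0.5·-2.8·1² = 9.10 m

Phase 2 (accelerating): v₀ = 7.70 m/s, a = 2.3 m/s².
v = v₀ + at = 7.70 + (2.3)(3.5) = 15.8 m/s
Δx = v₀t + ½at² = 7.70·3.5 + 0.5·2.3·3.5² = 41.0 m

Phase 3 (decelerating): v₀ = 15.8 m/s, a = -1.6 m/s².
v = v₀ + at → t = (14.5 − 15.8) / -1.6 = 0.781 s
v² = v₀² + 2aΔx → Δx = (14.5² − 15.8²)/(2·-1.6) = 11.8 m

Phase 4 (constant speed): v₀ = 14.5 m/s, a = 0 m/s².
Constant speed: t = d/v = 138/14.5 = 9.52 s
Total time = 1.00 + 3.50 + 0.781 + 9.52 = 14.8 s

14.8 s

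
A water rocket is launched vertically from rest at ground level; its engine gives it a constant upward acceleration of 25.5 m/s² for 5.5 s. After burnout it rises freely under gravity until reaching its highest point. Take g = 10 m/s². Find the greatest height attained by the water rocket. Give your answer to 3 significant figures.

1370 m

Phase 1 (powered ascent): v₀ = 0 m/s, a = 25.5 m/s².
v = v₀ + at = 0 + (25.5)(5.5) = 140 m/s
Δx = v₀t + ½at² = 0·5.5 + 0.5·25.5·5.5² = 386 m

Phase 2 (coasting upward): v₀ = 140 m/s, a = -10 m/s².
v = v₀ + at → t = (0 − 140) / -10 = 14.0 s
v² = v₀² + 2aΔx → Δx = (0² − 140²)/(2·-10) = 984 m
Maximum height = 386 + 984 = 1370 m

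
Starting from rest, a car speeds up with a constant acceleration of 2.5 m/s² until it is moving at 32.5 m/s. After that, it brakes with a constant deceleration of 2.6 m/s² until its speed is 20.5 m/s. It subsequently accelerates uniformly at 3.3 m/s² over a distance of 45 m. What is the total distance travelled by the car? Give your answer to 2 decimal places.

Phase 1 (accelerating): v₀ = 0 m/s, a = 2.5 m/s².
v = v₀ + at → t = (32.5 − 0) / 2.5 = 13.0 s
v² = v₀² + 2aΔx → Δx = (32.5² − 0²)/(2·2.5) = 211 m

Phase 2 (decelerating): v₀ = 32.5 m/s, a = -2.6 m/s².
v = v₀ + at → t = (20.5 − 32.5) / -2.6 = 4.62 s
v² = v₀² + 2aΔx → Δx = (20.5² − 32.5²)/(2·-2.6) = 122 m

Phase 3 (accelerating): v₀ = 20.5 m/s, a = 3.3 m/s².
v² = v₀² + 2aΔx = 20.5² + 2·3.3·45 = 717 → v = 26.8 m/s
t = (v − v₀)/a = (26.8 − 20.5)/3.3 = 1.90 s
Total distance = 211 + 122 + 45.0 = 379 m

378.56 m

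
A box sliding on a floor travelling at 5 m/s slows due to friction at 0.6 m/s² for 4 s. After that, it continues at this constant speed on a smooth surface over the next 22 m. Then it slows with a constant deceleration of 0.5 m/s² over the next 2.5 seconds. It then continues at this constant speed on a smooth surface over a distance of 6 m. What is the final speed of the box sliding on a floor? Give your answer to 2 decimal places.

Phase 1 (decelerating): v₀ = 5.00 m/s, a = -0.6 m/s².
v = v₀ + at = 5.00 + (-0.6)(4) = 2.60 m/s
Δx = v₀t + ½at² = 5.00·4 + 0.5·-0.6·4² = 15.2 m

Phase 2 (constant speed): v₀ = 2.60 m/s, a = 0 m/s².
Constant speed: t = d/v = 22/2.60 = 8.46 s

Phase 3 (decelerating): v₀ = 2.60 m/s, a = -0.5 m/s².
v = v₀ + at = 2.60 + (-0.5)(2.5) = 1.35 m/s
Δx = v₀t + ½at² = 2.60·2.5 + 0.5·-0.5·2.5² = 4.94 m

Phase 4 (constant speed): v₀ = 1.35 m/s, a = 0 m/s².
Constant speed: t = d/v = 6/1.35 = 4.44 s
Final speed = 1.35 m/s

1.35 m/s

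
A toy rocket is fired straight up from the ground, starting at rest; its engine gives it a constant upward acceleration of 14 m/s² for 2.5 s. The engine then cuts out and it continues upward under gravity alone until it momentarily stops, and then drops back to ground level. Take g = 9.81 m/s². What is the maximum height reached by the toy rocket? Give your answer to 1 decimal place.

Phase 1 (powered ascent): v₀ = 0 m/s, a = 14 m/s².
v = v₀ + at = 0 + (14)(2.5) = 35.0 m/s
Δx = v₀t + ½at² = 0·2.5 + 0.5·14·2.5² = 43.8 m

Phase 2 (coasting upward): v₀ = 35.0 m/s, a = -9.81 m/s².
v = v₀ + at → t = (0 − 35.0) / -9.81 = 3.57 s
v² = v₀² + 2aΔx → Δx = (0² − 35.0²)/(2·-9.81) = 62.4 m
Maximum height = 43.8 + 62.4 = 106 m

106.2 m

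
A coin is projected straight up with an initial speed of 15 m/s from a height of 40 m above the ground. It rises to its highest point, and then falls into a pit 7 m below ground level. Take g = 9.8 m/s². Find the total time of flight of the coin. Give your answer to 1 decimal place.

5.0 s

Phase 1 (rising): v₀ = 15.0 m/s, a = -9.8 m/s².
v = v₀ + at → t = (0 − 15.0) / -9.8 = 1.53 s
v² = v₀² + 2aΔx → Δx = (0² − 15.0²)/(2·-9.8) = 11.5 m

Phase 2 (falling): v₀ = 0 m/s, a = -9.8 m/s².
Falls 58.5 m from rest: t = √(2·58.5/9.8) = 3.45 s; v = g·t = 33.9 m/s.
Total time = 1.53 + 3.45 = 4.99 s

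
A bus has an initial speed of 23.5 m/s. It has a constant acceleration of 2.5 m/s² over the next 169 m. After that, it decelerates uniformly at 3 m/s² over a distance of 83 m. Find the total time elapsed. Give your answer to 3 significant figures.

Phase 1 (accelerating): v₀ = 23.5 m/s, a = 2.5 m/s².
v² = v₀² + 2aΔx = 23.5² + 2·2.5·169 = 1400 → v = 37.4 m/s
t = (v − v₀)/a = (37.4 − 23.5)/2.5 = 5.55 s

Phase 2 (decelerating): v₀ = 37.4 m/s, a = -3 m/s².
v² = v₀² + 2aΔx = 37.4² + 2·-3·83 = 899 → v = 30.0 m/s
t = (v − v₀)/a = (30.0 − 37.4)/-3 = 2.46 s
Total time = 5.55 + 2.46 = 8.02 s

8.02 s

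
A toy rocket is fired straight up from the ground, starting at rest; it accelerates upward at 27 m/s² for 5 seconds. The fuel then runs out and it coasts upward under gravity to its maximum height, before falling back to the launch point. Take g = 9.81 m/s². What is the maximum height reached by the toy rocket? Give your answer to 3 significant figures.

1270 m

Phase 1 (powered ascent): v₀ = 0 m/s, a = 27 m/s².
v = v₀ + at = 0 + (27)(5) = 135 m/s
Δx = v₀t + ½at² = 0·5 + 0.5·27·5² = 338 m

Phase 2 (coasting upward): v₀ = 135 m/s, a = -9.81 m/s².
v = v₀ + at → t = (0 − 135) / -9.81 = 13.8 s
v² = v₀² + 2aΔx → Δx = (0² − 135²)/(2·-9.81) = 929 m
Maximum height = 338 + 929 = 1270 m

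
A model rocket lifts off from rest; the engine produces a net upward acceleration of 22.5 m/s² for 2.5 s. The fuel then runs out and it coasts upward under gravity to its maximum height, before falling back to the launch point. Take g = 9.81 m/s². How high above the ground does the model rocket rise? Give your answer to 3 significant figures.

232 m

Phase 1 (powered ascent): v₀ = 0 m/s, a = 22.5 m/s².
v = v₀ + at = 0 + (22.5)(2.5) = 56.2 m/s
Δx = v₀t + ½at² = 0·2.5 + 0.5·22.5·2.5² = 70.3 m

Phase 2 (coasting upward): v₀ = 56.2 m/s, a = -9.81 m/s².
v = v₀ + at → t = (0 − 56.2) / -9.81 = 5.73 s
v² = v₀² + 2aΔx → Δx = (0² − 56.2²)/(2·-9.81) = 161 m
Maximum height = 70.3 + 161 = 232 m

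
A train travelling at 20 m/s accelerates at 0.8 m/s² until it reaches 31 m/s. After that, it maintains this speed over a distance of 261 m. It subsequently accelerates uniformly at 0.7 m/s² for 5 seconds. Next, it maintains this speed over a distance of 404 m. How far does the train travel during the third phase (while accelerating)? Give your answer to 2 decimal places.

163.75 m

Phase 1 (accelerating): v₀ = 20.0 m/s, a = 0.8 m/s².
v = v₀ + at → t = (31 − 20.0) / 0.8 = 13.8 s
v² = v₀² + 2aΔx → Δx = (31² − 20.0²)/(2·0.8) = 351 m

Phase 2 (constant speed): v₀ = 31.0 m/s, a = 0 m/s².
Constant speed: t = d/v = 261/31.0 = 8.42 s

Phase 3 (accelerating): v₀ = 31.0 m/s, a = 0.7 m/s².
v = v₀ + at = 31.0 + (0.7)(5) = 34.5 m/s
Δx = v₀t + ½at² = 31.0·5 + 0.5·0.7·5² = 164 m
Distance in phase 3 = 164 m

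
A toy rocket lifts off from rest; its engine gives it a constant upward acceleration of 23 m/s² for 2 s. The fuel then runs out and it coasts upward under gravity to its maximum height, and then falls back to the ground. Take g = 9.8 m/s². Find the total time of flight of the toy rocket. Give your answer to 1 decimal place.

Phase 1 (powered ascent): v₀ = 0 m/s, a = 23 m/s².
v = v₀ + at = 0 + (23)(2) = 46.0 m/s
Δx = v₀t + ½at² = 0·2 + 0.5·23·2² = 46.0 m

Phase 2 (coasting upward): v₀ = 46.0 m/s, a = -9.8 m/s².
v = v₀ + at → t = (0 − 46.0) / -9.8 = 4.69 s
v² = v₀² + 2aΔx → Δx = (0² − 46.0²)/(2·-9.8) = 108 m

Phase 3 (free fall): v₀ = 0 m/s, a = -9.8 m/s².
Falls 154 m from rest: t = √(2·154/9.8) = 5.61 s; v = g·t = 54.9 m/s.
Total time = 2.00 + 4.69 + 5.61 = 12.3 s

12.3 s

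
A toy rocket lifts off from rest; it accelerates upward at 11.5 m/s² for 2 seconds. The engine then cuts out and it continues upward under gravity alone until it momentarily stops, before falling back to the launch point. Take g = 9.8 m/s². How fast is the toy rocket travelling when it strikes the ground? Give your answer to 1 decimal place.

Phase 1 (powered ascent): v₀ = 0 m/s, a = 11.5 m/s².
v = v₀ + at = 0 + (11.5)(2) = 23.0 m/s
Δx = v₀t + ½at² = 0·2 + 0.5·11.5·2² = 23.0 m

Phase 2 (coasting upward): v₀ = 23.0 m/s, a = -9.8 m/s².
v = v₀ + at → t = (0 − 23.0) / -9.8 = 2.35 s
v² = v₀² + 2aΔx → Δx = (0² − 23.0²)/(2·-9.8) = 27.0 m

Phase 3 (free fall): v₀ = 0 m/s, a = -9.8 m/s².
Falls 50.0 m from rest: t = √(2·50.0/9.8) = 3.19 s; v = g·t = 31.3 m/s.
Impact speed = 31.3 m/s

31.3 m/s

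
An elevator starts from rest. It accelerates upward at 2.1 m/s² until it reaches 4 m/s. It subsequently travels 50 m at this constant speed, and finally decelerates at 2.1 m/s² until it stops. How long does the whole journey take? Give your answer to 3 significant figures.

16.3 s

Phase 1 (accelerating): v₀ = 0 m/s, a = 2.1 m/s².
v = v₀ + at → t = (4 − 0) / 2.1 = 1.90 s
v² = v₀² + 2aΔx → Δx = (4² − 0²)/(2·2.1) = 3.81 m

Phase 2 (constant speed): v₀ = 4.00 m/s, a = 0 m/s².
Constant speed: t = d/v = 50/4.00 = 12.5 s

Phase 3 (decelerating): v₀ = 4.00 m/s, a = -2.1 m/s².
v = v₀ + at → t = (0 − 4.00) / -2.1 = 1.90 s
v² = v₀² + 2aΔx → Δx = (0² − 4.00²)/(2·-2.1) = 3.81 m
Total time = 1.90 + 12.5 + 1.90 = 16.3 s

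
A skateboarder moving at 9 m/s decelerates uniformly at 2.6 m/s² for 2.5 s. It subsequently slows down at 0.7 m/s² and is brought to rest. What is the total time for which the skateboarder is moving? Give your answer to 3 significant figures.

6.07 s

Phase 1 (decelerating): v₀ = 9.00 m/s, a = -2.6 m/s².
v = v₀ + at = 9.00 + (-2.6)(2.5) = 2.50 m/s
Δx = v₀t + ½at² = 9.00·2.5 + 0.5·-2.6·2.5² = 14.4 m

Phase 2 (decelerating): v₀ = 2.50 m/s, a = -0.7 m/s².
v = v₀ + at → t = (0 − 2.50) / -0.7 = 3.57 s
v² = v₀² + 2aΔx → Δx = (0² − 2.50²)/(2·-0.7) = 4.46 m
Total time = 2.50 + 3.57 = 6.07 s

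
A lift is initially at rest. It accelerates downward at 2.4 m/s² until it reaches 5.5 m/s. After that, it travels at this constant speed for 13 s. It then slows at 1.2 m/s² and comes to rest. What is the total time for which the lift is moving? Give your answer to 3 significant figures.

19.9 s

Phase 1 (accelerating): v₀ = 0 m/s, a = 2.4 m/s².
v = v₀ + at → t = (5.5 − 0) / 2.4 = 2.29 s
v² = v₀² + 2aΔx → Δx = (5.5² − 0²)/(2·2.4) = 6.30 m

Phase 2 (constant speed): v₀ = 5.50 m/s, a = 0 m/s².
v = v₀ + at = 5.50 + (0)(13) = 5.50 m/s
Δx = v₀t + ½at² = 5.50·13 + 0.5·0·13² = 71.5 m

Phase 3 (decelerating): v₀ = 5.50 m/s, a = -1.2 m/s².
v = v₀ + at → t = (0 − 5.50) / -1.2 = 4.58 s
v² = v₀² + 2aΔx → Δx = (0² − 5.50²)/(2·-1.2) = 12.6 m
Total time = 2.29 + 13.0 + 4.58 = 19.9 s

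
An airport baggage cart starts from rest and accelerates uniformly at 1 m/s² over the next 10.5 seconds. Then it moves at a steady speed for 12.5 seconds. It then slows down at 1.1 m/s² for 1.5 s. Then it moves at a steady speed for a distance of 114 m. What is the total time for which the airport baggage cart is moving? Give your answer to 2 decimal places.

Phase 1 (accelerating): v₀ = 0 m/s, a = 1 m/s².
v = v₀ + at = 0 + (1)(10.5) = 10.5 m/s
Δx = v₀t + ½at² = 0·10.5 + 0.5·1·10.5² = 55.1 m

Phase 2 (constant speed): v₀ = 10.5 m/s, a = 0 m/s².
v = v₀ + at = 10.5 + (0)(12.5) = 10.5 m/s
Δx = v₀t + ½at² = 10.5·12.5 + 0.5·0·12.5² = 131 m

Phase 3 (decelerating): v₀ = 10.5 m/s, a = -1.1 m/s².
v = v₀ + at = 10.5 + (-1.1)(1.5) = 8.85 m/s
Δx = v₀t + ½at² = 10.5·1.5 + 0.5·-1.1·1.5² = 14.5 m

Phase 4 (constant speed): v₀ = 8.85 m/s, a = 0 m/s².
Constant speed: t = d/v = 114/8.85 = 12.9 s
Total time = 10.5 + 12.5 + 1.50 + 12.9 = 37.4 s

37.38 s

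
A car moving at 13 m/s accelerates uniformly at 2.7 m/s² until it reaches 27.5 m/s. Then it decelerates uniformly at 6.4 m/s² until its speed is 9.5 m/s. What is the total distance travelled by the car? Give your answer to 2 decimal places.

Phase 1 (accelerating): v₀ = 13.0 m/s, a = 2.7 m/s².
v = v₀ + at → t = (27.5 − 13.0) / 2.7 = 5.37 s
v² = v₀² + 2aΔx → Δx = (27.5² − 13.0²)/(2·2.7) = 109 m

Phase 2 (decelerating): v₀ = 27.5 m/s, a = -6.4 m/s².
v = v₀ + at → t = (9.5 − 27.5) / -6.4 = 2.81 s
v² = v₀² + 2aΔx → Δx = (9.5² − 27.5²)/(2·-6.4) = 52.0 m
Total distance = 109 + 52.0 = 161 m

160.78 m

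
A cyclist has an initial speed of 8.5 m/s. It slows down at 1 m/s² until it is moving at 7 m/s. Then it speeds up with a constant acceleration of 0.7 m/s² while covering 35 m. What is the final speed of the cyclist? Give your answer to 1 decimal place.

9.9 m/s

Phase 1 (decelerating): v₀ = 8.50 m/s, a = -1 m/s².
v = v₀ + at → t = (7 − 8.50) / -1 = 1.50 s
v² = v₀² + 2aΔx → Δx = (7² − 8.50²)/(2·-1) = 11.6 m

Phase 2 (accelerating): v₀ = 7.00 m/s, a = 0.7 m/s².
v² = v₀² + 2aΔx = 7.00² + 2·0.7·35 = 98.0 → v = 9.90 m/s
t = (v − v₀)/a = (9.90 − 7.00)/0.7 = 4.14 s
Final speed = 9.90 m/s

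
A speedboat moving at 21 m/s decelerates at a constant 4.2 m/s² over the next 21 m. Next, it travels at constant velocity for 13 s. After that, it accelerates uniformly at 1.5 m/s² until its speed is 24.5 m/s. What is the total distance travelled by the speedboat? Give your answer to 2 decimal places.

344.35 m

Phase 1 (decelerating): v₀ = 21.0 m/s, a = -4.2 m/s².
v² = v₀² + 2aΔx = 21.0² + 2·-4.2·21 = 265 → v = 16.3 m/s
t = (v − v₀)/a = (16.3 − 21.0)/-4.2 = 1.13 s

Phase 2 (constant speed): v₀ = 16.3 m/s, a = 0 m/s².
v = v₀ + at = 16.3 + (0)(13) = 16.3 m/s
Δx = v₀t + ½at² = 16.3·13 + 0.5·0·13² = 211 m

Phase 3 (accelerating): v₀ = 16.3 m/s, a = 1.5 m/s².
v = v₀ + at → t = (24.5 − 16.3) / 1.5 = 5.49 s
v² = v₀² + 2aΔx → Δx = (24.5² − 16.3²)/(2·1.5) = 112 m
Total distance = 21.0 + 211 + 112 = 344 m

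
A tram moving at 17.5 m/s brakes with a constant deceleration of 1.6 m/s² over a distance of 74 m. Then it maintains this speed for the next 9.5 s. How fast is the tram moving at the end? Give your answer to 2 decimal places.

Phase 1 (decelerating): v₀ = 17.5 m/s, a = -1.6 m/s².
v² = v₀² + 2aΔx = 17.5² + 2·-1.6·74 = 69.4 → v = 8.33 m/s
t = (v − v₀)/a = (8.33 − 17.5)/-1.6 = 5.73 s

Phase 2 (constant speed): v₀ = 8.33 m/s, a = 0 m/s².
v = v₀ + at = 8.33 + (0)(9.5) = 8.33 m/s
Δx = v₀t + ½at² = 8.33·9.5 + 0.5·0·9.5² = 79.2 m
Final speed = 8.33 m/s

8.33 m/s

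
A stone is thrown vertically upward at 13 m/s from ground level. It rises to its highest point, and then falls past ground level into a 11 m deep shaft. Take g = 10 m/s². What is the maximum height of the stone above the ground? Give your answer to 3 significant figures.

8.45 m

Phase 1 (rising): v₀ = 13.0 m/s, a = -10 m/s².
v = v₀ + at → t = (0 − 13.0) / -10 = 1.30 s
v² = v₀² + 2aΔx → Δx = (0² − 13.0²)/(2·-10) = 8.45 m
Maximum height = 8.45 m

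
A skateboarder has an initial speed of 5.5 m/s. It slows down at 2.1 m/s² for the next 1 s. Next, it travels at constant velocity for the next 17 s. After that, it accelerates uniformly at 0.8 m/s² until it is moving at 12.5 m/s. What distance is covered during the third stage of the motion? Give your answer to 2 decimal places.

90.43 m

Phase 1 (decelerating): v₀ = 5.50 m/s, a = -2.1 m/s².
v = v₀ + at = 5.50 + (-2.1)(1) = 3.40 m/s
Δx = v₀t + ½at² = 5.50·1 + 0.5·-2.1·1² = 4.45 m

Phase 2 (constant speed): v₀ = 3.40 m/s, a = 0 m/s².
v = v₀ + at = 3.40 + (0)(17) = 3.40 m/s
Δx = v₀t + ½at² = 3.40·17 + 0.5·0·17² = 57.8 m

Phase 3 (accelerating): v₀ = 3.40 m/s, a = 0.8 m/s².
v = v₀ + at → t = (12.5 − 3.40) / 0.8 = 11.4 s
v² = v₀² + 2aΔx → Δx = (12.5² − 3.40²)/(2·0.8) = 90.4 m
Distance in phase 3 = 90.4 m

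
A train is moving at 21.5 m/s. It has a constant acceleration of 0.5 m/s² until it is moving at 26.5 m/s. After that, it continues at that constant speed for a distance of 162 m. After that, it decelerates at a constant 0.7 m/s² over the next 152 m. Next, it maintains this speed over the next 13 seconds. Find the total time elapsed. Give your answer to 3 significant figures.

35.4 s

Phase 1 (accelerating): v₀ = 21.5 m/s, a = 0.5 m/s².
v = v₀ + at → t = (26.5 − 21.5) / 0.5 = 10.0 s
v² = v₀² + 2aΔx → Δx = (26.5² − 21.5²)/(2·0.5) = 240 m

Phase 2 (constant speed): v₀ = 26.5 m/s, a = 0 m/s².
Constant speed: t = d/v = 162/26.5 = 6.11 s

Phase 3 (decelerating): v₀ = 26.5 m/s, a = -0.7 m/s².
v² = v₀² + 2aΔx = 26.5² + 2·-0.7·152 = 489 → v = 22.1 m/s
t = (v − v₀)/a = (22.1 − 26.5)/-0.7 = 6.25 s

Phase 4 (constant speed): v₀ = 22.1 m/s, a = 0 m/s².
v = v₀ + at = 22.1 + (0)(13) = 22.1 m/s
Δx = v₀t + ½at² = 22.1·13 + 0.5·0·13² = 288 m
Total time = 10.0 + 6.11 + 6.25 + 13.0 = 35.4 s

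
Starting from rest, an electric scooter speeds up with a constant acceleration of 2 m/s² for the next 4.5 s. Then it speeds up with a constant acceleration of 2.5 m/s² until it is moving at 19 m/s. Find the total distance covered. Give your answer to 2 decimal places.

Phase 1 (accelerating): v₀ = 0 m/s, a = 2 m/s².
v = v₀ + at = 0 + (2)(4.5) = 9.00 m/s
Δx = v₀t + ½at² = 0·4.5 + 0.5·2·4.5² = 20.2 m

Phase 2 (accelerating): v₀ = 9.00 m/s, a = 2.5 m/s².
v = v₀ + at → t = (19 − 9.00) / 2.5 = 4.00 s
v² = v₀² + 2aΔx → Δx = (19² − 9.00²)/(2·2.5) = 56.0 m
Total distance = 20.2 + 56.0 = 76.2 m

76.25 m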